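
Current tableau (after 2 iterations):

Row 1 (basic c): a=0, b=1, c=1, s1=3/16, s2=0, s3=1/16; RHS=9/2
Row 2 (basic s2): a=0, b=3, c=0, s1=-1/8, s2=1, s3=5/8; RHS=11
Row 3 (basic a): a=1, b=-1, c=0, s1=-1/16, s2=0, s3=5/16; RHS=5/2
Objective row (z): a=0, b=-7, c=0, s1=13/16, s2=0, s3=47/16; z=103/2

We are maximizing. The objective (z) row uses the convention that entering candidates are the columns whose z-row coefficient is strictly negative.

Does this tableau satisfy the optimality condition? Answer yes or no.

Column b has objective-row coefficient -7, which is negative; an improving pivot exists, so not yet optimal.

no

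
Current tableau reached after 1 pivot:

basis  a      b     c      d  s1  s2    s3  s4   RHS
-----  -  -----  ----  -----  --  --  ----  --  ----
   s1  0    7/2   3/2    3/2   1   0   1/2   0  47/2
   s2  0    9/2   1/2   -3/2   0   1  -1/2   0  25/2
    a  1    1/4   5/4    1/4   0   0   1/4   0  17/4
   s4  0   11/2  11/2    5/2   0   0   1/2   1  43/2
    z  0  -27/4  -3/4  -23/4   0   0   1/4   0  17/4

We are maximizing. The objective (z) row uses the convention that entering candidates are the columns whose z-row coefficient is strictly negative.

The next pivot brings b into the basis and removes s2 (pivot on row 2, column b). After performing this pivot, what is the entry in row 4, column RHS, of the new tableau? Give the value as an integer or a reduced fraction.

Pivot element is row 2, column b: 9/2.
Normalize row 2: new (row 2, RHS) = (25/2)/(9/2) = 25/9.
row 4 ← row 4 − (11/2)·(new row 2): 43/2 − (11/2)·(25/9) = 56/9.

56/9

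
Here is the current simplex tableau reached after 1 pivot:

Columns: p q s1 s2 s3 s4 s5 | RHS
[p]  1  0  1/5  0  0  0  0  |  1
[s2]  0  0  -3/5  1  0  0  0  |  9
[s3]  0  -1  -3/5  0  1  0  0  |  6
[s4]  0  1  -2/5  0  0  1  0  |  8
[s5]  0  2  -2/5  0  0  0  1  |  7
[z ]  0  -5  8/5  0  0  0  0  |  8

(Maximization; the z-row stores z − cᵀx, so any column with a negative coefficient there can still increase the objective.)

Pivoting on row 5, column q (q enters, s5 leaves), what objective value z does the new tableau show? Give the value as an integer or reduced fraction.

Minimum ratio for q: 7/2 = 7/2.
z changes by −(z-row coeff of q)·ratio = −(-5)·(7/2) = 35/2.
New z = 8 + (35/2) = 51/2.

51/2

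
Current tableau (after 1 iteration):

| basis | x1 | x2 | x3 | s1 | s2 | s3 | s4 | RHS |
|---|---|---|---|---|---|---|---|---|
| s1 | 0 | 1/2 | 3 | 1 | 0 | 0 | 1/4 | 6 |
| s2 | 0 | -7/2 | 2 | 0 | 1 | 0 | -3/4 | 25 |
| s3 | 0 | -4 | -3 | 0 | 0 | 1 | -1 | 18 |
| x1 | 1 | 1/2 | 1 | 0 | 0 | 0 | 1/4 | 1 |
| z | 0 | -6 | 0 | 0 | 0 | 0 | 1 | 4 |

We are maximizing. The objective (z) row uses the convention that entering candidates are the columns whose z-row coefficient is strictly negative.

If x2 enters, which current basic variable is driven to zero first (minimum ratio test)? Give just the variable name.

x1

Ratios: row 1 (s1): 6/(1/2) = 12; row 2 (s2): entry -7/2 ≤ 0, skip; row 3 (s3): entry -4 ≤ 0, skip; row 4 (x1): 1/(1/2) = 2.
Minimum ratio 2 is in the x1 row, so x1 leaves.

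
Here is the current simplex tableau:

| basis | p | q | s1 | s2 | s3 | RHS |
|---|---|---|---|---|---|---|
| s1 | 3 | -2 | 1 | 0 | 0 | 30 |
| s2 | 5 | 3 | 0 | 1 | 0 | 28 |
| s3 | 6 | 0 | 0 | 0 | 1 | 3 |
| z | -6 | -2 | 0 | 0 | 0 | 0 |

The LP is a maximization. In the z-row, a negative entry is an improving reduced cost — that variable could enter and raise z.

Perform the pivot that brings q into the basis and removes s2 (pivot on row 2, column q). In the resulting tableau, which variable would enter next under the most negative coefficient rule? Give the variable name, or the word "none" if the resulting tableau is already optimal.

p

Pivot element 3. New z-row = old z-row − (-2)·(row 2/3).
Updated z-row coefficients: p: -8/3, q: 0, s1: 0, s2: 2/3, s3: 0.
The most negative is -8/3 in column p, so p would enter next.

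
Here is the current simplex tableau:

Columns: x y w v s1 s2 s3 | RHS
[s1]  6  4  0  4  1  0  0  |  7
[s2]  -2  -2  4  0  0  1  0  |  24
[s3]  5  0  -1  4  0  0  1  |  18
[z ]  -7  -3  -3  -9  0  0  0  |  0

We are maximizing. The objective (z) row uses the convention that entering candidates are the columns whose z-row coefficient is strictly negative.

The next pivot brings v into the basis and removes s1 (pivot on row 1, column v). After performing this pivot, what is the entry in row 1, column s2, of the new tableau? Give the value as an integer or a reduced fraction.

Pivot element is row 1, column v: 4.
Normalize row 1: new (row 1, s2) = 0/4 = 0.
Row 1 is the pivot row, so the entry is 0.

0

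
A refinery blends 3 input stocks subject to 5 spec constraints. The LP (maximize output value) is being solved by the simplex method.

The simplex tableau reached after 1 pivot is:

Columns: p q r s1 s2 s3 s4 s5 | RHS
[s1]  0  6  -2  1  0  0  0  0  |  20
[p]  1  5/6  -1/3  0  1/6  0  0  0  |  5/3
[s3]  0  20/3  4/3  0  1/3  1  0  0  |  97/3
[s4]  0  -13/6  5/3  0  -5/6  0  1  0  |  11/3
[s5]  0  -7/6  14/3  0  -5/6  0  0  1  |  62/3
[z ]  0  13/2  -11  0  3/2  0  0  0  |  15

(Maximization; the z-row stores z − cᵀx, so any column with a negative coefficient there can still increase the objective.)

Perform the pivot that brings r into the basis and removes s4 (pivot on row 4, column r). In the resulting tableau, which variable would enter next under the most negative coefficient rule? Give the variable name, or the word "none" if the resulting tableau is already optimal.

q

Pivot element 5/3. New z-row = old z-row − (-11)·(row 4/(5/3)).
Updated z-row coefficients: p: 0, q: -39/5, r: 0, s1: 0, s2: -4, s3: 0, s4: 33/5, s5: 0.
The most negative is -39/5 in column q, so q would enter next.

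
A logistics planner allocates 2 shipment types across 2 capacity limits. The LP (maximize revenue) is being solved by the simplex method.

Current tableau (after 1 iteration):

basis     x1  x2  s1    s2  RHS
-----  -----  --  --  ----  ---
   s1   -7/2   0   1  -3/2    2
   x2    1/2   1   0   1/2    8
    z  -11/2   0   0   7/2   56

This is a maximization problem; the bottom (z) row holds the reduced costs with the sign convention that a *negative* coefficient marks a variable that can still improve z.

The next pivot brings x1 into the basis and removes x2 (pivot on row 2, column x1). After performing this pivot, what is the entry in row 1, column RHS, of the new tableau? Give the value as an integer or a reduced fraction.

Pivot element is row 2, column x1: 1/2.
Normalize row 2: new (row 2, RHS) = 8/(1/2) = 16.
row 1 ← row 1 − (-7/2)·(new row 2): 2 − (-7/2)·16 = 58.

58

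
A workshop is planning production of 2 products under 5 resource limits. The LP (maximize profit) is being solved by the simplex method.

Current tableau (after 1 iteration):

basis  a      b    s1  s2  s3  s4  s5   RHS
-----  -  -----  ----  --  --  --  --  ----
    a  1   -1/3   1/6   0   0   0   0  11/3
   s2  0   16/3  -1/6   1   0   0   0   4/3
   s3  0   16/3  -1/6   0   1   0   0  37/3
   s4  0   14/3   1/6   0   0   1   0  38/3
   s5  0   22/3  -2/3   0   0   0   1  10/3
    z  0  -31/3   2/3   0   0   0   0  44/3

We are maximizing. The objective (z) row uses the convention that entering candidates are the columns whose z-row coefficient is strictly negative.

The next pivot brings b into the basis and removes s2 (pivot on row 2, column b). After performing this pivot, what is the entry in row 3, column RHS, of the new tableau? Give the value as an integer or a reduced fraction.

Pivot element is row 2, column b: 16/3.
Normalize row 2: new (row 2, RHS) = (4/3)/(16/3) = 1/4.
row 3 ← row 3 − (16/3)·(new row 2): 37/3 − (16/3)·(1/4) = 11.

11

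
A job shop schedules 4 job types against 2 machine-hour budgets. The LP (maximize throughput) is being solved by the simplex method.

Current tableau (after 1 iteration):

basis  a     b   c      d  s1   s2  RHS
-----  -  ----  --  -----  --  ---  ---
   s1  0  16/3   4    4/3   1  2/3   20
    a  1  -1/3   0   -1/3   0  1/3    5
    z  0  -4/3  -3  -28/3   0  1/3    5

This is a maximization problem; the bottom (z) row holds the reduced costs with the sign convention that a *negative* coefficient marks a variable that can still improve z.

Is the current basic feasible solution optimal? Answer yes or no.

no

Column b has objective-row coefficient -4/3, which is negative; an improving pivot exists, so not yet optimal.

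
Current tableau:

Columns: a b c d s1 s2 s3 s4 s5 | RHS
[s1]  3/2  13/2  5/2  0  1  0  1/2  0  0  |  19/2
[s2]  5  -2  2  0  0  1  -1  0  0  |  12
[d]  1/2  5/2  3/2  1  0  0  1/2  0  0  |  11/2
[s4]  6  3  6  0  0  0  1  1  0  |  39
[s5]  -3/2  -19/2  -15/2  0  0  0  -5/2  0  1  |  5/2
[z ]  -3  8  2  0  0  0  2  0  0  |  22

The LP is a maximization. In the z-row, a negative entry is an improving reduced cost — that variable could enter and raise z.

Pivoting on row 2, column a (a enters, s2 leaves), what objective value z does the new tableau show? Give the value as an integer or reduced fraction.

146/5

Minimum ratio for a: 12/5 = 12/5.
z changes by −(z-row coeff of a)·ratio = −(-3)·(12/5) = 36/5.
New z = 22 + (36/5) = 146/5.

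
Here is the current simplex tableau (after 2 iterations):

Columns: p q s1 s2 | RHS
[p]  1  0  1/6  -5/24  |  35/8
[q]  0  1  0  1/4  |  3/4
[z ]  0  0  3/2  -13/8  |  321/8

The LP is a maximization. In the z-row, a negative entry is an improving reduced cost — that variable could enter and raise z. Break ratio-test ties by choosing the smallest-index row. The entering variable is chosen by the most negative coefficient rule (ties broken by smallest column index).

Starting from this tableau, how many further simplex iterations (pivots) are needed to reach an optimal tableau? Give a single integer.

pivot: s2 in, q out → z = 45
No improving column remains; optimal.

1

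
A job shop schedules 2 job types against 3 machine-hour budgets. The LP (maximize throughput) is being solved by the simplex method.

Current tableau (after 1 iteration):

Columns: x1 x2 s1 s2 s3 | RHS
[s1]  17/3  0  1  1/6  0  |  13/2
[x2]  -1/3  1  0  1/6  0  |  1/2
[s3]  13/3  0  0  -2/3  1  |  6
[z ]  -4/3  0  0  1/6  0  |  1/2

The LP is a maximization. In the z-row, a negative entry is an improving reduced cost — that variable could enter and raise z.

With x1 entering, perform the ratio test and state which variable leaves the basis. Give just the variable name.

Ratios: row 1 (s1): (13/2)/(17/3) = 39/34; row 2 (x2): entry -1/3 ≤ 0, skip; row 3 (s3): 6/(13/3) = 18/13.
Minimum ratio 39/34 is in the s1 row, so s1 leaves.

s1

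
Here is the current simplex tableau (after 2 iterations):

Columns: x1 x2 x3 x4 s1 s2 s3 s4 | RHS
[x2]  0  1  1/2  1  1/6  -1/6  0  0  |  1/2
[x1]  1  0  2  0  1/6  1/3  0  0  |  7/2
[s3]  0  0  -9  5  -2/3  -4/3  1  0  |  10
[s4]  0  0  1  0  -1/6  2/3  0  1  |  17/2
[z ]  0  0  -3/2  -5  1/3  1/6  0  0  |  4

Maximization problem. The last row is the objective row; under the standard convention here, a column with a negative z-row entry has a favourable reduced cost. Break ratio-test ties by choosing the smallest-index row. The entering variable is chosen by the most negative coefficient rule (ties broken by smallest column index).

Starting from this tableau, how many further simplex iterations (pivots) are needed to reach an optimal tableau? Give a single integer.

2

pivot: x4 in, x2 out → z = 13/2
pivot: s2 in, x1 out → z = 27/2
No improving column remains; optimal.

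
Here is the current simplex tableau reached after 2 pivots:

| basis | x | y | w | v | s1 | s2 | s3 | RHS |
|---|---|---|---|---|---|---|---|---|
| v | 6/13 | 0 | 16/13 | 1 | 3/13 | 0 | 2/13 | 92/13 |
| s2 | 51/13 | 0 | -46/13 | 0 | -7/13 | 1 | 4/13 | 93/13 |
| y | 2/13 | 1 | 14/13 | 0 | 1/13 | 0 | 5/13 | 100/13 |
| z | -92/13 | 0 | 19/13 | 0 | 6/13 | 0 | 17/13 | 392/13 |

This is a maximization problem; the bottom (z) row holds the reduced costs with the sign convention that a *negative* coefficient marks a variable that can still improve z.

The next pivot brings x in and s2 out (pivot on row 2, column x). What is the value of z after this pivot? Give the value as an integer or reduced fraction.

Minimum ratio for x: (93/13)/(51/13) = 31/17.
z changes by −(z-row coeff of x)·ratio = −(-92/13)·(31/17) = 2852/221.
New z = 392/13 + (2852/221) = 732/17.

732/17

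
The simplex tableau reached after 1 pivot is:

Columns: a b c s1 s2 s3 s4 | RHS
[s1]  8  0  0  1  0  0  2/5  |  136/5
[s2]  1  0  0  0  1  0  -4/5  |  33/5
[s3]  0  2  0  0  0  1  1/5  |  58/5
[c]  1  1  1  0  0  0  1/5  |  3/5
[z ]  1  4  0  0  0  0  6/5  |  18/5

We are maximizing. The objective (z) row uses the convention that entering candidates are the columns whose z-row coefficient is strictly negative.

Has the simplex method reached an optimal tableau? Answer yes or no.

yes

No objective-row coefficient is strictly negative, so no entering variable exists; the tableau is optimal.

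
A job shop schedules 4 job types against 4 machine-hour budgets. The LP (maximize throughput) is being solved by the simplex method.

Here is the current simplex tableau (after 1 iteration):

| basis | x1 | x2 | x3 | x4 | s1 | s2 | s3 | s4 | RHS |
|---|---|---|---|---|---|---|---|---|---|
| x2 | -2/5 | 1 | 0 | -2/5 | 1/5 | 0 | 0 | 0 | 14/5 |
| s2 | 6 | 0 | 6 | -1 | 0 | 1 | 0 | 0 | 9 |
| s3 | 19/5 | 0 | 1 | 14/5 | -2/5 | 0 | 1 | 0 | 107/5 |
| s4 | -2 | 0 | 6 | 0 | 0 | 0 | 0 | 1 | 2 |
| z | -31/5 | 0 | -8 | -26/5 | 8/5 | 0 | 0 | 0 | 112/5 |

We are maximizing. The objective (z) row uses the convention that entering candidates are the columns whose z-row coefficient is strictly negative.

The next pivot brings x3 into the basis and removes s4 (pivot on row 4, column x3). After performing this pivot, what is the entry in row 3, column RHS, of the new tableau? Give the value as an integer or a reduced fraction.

316/15

Pivot element is row 4, column x3: 6.
Normalize row 4: new (row 4, RHS) = 2/6 = 1/3.
row 3 ← row 3 − 1·(new row 4): 107/5 − 1·(1/3) = 316/15.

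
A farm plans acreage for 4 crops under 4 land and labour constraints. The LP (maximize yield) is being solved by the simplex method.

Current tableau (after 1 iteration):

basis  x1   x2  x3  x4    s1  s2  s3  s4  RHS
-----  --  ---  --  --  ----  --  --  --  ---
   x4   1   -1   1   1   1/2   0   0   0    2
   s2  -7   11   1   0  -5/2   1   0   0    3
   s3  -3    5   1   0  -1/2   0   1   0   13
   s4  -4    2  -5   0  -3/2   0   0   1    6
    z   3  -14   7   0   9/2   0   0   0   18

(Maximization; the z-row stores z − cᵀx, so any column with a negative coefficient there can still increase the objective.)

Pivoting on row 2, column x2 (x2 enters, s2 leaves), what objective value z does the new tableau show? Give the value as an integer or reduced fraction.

240/11

Minimum ratio for x2: 3/11 = 3/11.
z changes by −(z-row coeff of x2)·ratio = −(-14)·(3/11) = 42/11.
New z = 18 + (42/11) = 240/11.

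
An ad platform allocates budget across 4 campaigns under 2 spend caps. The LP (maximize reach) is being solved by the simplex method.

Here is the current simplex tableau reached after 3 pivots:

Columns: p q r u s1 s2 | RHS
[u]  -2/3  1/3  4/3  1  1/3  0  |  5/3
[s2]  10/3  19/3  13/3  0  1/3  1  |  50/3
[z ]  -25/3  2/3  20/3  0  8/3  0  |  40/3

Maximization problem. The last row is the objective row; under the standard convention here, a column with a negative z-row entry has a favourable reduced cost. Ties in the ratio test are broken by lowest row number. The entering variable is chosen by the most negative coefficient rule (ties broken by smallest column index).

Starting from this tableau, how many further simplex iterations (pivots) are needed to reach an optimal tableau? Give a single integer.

1

pivot: p in, s2 out → z = 55
No improving column remains; optimal.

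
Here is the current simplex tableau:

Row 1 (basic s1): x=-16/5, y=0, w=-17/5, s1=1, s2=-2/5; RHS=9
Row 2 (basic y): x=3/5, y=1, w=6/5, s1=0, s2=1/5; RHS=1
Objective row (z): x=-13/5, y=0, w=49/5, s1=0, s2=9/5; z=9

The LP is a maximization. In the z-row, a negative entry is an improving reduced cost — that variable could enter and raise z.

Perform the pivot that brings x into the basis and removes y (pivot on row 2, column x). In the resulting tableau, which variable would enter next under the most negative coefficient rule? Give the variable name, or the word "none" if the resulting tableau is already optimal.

none

Pivot element 3/5. New z-row = old z-row − (-13/5)·(row 2/(3/5)).
Updated z-row coefficients: x: 0, y: 13/3, w: 15, s1: 0, s2: 8/3.
No coefficient is strictly negative; the tableau after this pivot is optimal.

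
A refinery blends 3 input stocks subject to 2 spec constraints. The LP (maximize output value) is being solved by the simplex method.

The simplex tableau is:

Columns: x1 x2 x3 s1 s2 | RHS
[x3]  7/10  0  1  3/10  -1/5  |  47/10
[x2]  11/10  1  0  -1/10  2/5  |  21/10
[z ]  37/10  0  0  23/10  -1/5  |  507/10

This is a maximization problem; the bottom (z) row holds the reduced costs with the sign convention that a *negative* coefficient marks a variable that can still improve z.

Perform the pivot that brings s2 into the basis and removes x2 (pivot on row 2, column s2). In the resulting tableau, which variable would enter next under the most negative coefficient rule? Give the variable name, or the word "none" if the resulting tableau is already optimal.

Pivot element 2/5. New z-row = old z-row − (-1/5)·(row 2/(2/5)).
Updated z-row coefficients: x1: 17/4, x2: 1/2, x3: 0, s1: 9/4, s2: 0.
No coefficient is strictly negative; the tableau after this pivot is optimal.

none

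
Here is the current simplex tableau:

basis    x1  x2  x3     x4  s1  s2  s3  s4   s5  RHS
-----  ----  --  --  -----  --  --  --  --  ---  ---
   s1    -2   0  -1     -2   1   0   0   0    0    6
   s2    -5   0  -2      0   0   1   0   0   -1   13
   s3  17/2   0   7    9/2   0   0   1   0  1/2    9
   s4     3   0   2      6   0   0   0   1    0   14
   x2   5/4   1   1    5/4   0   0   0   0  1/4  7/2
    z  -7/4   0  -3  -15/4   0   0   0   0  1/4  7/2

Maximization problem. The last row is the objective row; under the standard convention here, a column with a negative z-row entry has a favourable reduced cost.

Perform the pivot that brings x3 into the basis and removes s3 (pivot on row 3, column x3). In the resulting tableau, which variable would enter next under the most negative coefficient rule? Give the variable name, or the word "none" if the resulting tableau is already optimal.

x4

Pivot element 7. New z-row = old z-row − (-3)·(row 3/7).
Updated z-row coefficients: x1: 53/28, x2: 0, x3: 0, x4: -51/28, s1: 0, s2: 0, s3: 3/7, s4: 0, s5: 13/28.
The most negative is -51/28 in column x4, so x4 would enter next.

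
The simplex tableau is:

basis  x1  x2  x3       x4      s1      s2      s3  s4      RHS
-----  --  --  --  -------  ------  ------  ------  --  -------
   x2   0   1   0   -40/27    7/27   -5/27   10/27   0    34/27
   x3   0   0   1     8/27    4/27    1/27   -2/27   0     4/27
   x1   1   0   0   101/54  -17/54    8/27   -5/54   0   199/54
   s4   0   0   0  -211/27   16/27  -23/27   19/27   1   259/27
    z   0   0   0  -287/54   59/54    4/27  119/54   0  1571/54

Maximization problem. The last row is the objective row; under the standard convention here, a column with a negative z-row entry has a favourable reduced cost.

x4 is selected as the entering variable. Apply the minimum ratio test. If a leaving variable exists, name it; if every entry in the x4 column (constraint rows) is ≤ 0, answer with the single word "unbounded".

x3

Ratios: row 1 (x2): entry -40/27 ≤ 0, skip; row 2 (x3): (4/27)/(8/27) = 1/2; row 3 (x1): (199/54)/(101/54) = 199/101; row 4 (s4): entry -211/27 ≤ 0, skip.
Minimum ratio is in the x3 row, so x3 leaves.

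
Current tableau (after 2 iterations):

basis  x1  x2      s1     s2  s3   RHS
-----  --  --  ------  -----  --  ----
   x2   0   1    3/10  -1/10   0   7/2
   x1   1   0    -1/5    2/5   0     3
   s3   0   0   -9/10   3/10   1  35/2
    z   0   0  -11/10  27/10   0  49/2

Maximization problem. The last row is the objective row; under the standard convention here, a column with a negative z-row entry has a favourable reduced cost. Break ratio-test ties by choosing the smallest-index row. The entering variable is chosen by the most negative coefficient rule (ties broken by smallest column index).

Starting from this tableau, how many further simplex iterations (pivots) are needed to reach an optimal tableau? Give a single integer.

pivot: s1 in, x2 out → z = 112/3
No improving column remains; optimal.

1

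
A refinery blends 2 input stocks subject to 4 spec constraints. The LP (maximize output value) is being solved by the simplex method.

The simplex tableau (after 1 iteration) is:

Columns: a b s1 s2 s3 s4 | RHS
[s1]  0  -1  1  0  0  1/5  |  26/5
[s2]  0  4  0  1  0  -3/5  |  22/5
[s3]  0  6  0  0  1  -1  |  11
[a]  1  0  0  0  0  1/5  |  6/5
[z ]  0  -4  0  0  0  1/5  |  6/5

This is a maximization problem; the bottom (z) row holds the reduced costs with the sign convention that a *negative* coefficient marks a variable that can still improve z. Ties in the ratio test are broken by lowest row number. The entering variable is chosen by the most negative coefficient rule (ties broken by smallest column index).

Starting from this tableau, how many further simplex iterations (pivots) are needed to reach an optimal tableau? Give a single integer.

2

pivot: b in, s2 out → z = 28/5
pivot: s4 in, a out → z = 8
No improving column remains; optimal.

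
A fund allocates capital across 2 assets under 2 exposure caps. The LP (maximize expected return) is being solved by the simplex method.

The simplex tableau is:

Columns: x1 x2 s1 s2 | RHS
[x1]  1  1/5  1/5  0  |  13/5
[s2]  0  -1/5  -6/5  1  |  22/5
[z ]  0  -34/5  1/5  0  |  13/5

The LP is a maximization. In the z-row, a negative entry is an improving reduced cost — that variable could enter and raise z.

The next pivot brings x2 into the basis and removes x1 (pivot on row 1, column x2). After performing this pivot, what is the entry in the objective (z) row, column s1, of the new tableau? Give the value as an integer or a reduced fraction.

Pivot element is row 1, column x2: 1/5.
Normalize row 1: new (row 1, s1) = (1/5)/(1/5) = 1.
z-row ← z-row − (-34/5)·(new row 1): 1/5 − (-34/5)·1 = 7.

7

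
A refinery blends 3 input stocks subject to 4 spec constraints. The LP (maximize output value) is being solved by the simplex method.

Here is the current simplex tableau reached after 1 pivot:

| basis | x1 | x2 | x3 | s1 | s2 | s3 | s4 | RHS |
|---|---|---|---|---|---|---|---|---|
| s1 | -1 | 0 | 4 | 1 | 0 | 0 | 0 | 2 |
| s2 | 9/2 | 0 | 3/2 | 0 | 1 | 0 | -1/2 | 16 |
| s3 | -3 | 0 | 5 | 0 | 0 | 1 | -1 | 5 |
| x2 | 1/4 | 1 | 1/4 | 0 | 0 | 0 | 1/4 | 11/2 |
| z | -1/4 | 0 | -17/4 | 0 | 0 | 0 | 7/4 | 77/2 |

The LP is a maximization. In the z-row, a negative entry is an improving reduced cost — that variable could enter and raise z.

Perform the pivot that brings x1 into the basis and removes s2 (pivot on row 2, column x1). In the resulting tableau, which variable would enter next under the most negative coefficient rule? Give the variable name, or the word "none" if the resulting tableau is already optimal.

x3

Pivot element 9/2. New z-row = old z-row − (-1/4)·(row 2/(9/2)).
Updated z-row coefficients: x1: 0, x2: 0, x3: -25/6, s1: 0, s2: 1/18, s3: 0, s4: 31/18.
The most negative is -25/6 in column x3, so x3 would enter next.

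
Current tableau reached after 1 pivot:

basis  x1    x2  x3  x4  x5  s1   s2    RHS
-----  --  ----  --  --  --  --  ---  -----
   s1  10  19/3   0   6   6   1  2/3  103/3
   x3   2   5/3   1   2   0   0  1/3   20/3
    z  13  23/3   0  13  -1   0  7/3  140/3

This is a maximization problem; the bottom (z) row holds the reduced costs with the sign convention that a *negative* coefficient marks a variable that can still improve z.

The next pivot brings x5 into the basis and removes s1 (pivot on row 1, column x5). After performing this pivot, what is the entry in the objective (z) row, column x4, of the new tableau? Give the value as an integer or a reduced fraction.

Pivot element is row 1, column x5: 6.
Normalize row 1: new (row 1, x4) = 6/6 = 1.
z-row ← z-row − (-1)·(new row 1): 13 − (-1)·1 = 14.

14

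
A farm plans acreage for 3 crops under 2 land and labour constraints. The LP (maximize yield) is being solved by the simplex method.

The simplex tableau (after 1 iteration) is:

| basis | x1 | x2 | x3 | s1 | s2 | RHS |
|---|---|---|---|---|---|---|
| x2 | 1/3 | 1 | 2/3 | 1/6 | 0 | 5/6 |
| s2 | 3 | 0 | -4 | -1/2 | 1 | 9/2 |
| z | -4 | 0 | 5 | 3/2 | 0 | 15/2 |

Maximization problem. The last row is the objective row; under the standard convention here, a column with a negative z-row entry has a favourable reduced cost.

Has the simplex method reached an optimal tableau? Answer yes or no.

no

Column x1 has objective-row coefficient -4, which is negative; an improving pivot exists, so not yet optimal.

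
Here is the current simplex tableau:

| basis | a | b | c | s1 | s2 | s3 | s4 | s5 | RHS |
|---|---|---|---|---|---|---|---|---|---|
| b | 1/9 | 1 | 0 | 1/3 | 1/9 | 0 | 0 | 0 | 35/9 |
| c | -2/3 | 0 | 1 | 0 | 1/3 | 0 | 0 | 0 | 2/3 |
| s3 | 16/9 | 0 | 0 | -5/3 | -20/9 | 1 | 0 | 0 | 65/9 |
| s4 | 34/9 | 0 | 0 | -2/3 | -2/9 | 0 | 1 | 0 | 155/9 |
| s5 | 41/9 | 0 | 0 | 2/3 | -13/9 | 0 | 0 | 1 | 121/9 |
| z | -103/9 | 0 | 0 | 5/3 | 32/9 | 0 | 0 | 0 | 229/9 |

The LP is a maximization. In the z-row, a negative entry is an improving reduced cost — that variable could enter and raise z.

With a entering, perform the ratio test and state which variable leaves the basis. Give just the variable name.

Ratios: row 1 (b): (35/9)/(1/9) = 35; row 2 (c): entry -2/3 ≤ 0, skip; row 3 (s3): (65/9)/(16/9) = 65/16; row 4 (s4): (155/9)/(34/9) = 155/34; row 5 (s5): (121/9)/(41/9) = 121/41.
Minimum ratio 121/41 is in the s5 row, so s5 leaves.

s5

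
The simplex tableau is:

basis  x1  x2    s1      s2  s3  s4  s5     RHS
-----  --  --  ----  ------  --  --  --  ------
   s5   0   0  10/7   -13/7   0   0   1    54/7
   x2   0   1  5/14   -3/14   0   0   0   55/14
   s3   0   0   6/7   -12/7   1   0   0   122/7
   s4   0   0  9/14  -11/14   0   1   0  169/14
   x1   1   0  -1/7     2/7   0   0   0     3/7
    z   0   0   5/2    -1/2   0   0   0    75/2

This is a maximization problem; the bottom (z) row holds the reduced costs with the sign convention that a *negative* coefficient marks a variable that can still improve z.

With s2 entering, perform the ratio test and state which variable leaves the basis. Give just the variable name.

Ratios: row 1 (s5): entry -13/7 ≤ 0, skip; row 2 (x2): entry -3/14 ≤ 0, skip; row 3 (s3): entry -12/7 ≤ 0, skip; row 4 (s4): entry -11/14 ≤ 0, skip; row 5 (x1): (3/7)/(2/7) = 3/2.
Minimum ratio 3/2 is in the x1 row, so x1 leaves.

x1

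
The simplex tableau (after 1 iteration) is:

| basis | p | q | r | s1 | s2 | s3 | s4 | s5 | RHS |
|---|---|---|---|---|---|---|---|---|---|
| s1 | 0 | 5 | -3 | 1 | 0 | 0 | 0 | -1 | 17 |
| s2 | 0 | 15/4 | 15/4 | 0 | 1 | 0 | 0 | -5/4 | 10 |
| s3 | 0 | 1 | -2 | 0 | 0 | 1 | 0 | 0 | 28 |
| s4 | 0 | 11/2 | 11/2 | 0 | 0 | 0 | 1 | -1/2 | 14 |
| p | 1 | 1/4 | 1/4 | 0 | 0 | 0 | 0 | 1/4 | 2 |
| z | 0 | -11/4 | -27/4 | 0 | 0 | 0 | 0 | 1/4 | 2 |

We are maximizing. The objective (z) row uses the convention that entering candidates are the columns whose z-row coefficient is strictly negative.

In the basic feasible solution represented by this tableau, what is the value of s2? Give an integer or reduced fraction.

10

s2 is basic (row 2); its value is the RHS of that row: 10.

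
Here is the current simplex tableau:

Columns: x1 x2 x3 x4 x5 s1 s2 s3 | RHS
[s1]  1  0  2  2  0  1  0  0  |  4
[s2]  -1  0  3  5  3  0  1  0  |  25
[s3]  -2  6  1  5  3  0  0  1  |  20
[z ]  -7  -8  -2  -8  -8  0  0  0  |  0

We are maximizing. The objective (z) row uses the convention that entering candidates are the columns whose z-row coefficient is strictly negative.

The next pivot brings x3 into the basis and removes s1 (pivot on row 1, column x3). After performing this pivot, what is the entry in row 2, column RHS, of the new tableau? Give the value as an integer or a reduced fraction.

Pivot element is row 1, column x3: 2.
Normalize row 1: new (row 1, RHS) = 4/2 = 2.
row 2 ← row 2 − 3·(new row 1): 25 − 3·2 = 19.

19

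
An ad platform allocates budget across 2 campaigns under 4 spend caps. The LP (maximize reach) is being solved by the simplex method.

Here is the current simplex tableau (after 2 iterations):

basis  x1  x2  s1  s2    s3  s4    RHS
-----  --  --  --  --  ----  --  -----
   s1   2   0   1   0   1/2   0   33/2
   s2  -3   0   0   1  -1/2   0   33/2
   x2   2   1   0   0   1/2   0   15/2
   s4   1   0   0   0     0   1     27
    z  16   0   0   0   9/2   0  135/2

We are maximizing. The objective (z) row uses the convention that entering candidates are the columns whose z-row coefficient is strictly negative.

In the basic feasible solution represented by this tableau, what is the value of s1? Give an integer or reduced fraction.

s1 is basic (row 1); its value is the RHS of that row: 33/2.

33/2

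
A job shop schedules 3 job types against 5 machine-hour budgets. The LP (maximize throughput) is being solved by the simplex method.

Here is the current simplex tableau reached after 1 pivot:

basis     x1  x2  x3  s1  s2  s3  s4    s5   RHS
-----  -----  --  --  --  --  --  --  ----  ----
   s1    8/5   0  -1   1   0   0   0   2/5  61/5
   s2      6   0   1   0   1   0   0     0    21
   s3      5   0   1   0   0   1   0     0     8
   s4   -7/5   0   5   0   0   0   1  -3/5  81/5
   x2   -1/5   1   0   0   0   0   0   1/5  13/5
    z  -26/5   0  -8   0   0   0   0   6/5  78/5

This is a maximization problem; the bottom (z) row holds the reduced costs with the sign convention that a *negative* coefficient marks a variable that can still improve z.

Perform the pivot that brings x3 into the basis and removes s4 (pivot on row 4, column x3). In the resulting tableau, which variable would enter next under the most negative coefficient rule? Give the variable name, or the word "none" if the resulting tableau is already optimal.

x1

Pivot element 5. New z-row = old z-row − (-8)·(row 4/5).
Updated z-row coefficients: x1: -186/25, x2: 0, x3: 0, s1: 0, s2: 0, s3: 0, s4: 8/5, s5: 6/25.
The most negative is -186/25 in column x1, so x1 would enter next.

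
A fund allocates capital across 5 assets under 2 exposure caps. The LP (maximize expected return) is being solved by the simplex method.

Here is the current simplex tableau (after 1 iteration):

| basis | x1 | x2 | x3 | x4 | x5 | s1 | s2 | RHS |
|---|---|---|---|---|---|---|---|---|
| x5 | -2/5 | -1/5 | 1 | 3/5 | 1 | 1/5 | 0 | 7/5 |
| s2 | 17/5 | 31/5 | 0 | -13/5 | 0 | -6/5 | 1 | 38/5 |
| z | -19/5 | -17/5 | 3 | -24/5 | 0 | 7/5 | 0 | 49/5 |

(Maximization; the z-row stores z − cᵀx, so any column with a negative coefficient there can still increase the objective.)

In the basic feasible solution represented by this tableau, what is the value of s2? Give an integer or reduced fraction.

s2 is basic (row 2); its value is the RHS of that row: 38/5.

38/5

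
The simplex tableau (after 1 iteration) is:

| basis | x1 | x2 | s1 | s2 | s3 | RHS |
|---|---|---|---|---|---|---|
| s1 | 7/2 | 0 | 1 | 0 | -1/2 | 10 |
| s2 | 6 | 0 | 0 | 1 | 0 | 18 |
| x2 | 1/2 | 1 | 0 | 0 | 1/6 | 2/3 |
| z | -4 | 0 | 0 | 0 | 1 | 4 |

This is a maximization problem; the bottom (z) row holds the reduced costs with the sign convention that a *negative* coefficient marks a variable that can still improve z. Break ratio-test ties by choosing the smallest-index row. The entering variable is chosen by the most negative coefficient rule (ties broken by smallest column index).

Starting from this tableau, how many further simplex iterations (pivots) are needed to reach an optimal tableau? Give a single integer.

pivot: x1 in, x2 out → z = 28/3
No improving column remains; optimal.

1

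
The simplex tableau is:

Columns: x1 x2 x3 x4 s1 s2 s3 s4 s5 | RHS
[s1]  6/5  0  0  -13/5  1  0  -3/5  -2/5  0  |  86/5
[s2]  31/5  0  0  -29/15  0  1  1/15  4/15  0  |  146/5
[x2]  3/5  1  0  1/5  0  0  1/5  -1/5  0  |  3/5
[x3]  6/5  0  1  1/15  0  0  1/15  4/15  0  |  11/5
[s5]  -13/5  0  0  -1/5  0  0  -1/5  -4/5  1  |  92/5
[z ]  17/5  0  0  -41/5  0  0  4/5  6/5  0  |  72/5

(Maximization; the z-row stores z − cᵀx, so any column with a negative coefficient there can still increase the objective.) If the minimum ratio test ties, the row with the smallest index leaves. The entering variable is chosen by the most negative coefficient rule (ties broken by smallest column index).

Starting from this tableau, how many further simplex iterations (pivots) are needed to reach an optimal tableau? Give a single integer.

2

pivot: x4 in, x2 out → z = 39
pivot: s4 in, x3 out → z = 81
No improving column remains; optimal.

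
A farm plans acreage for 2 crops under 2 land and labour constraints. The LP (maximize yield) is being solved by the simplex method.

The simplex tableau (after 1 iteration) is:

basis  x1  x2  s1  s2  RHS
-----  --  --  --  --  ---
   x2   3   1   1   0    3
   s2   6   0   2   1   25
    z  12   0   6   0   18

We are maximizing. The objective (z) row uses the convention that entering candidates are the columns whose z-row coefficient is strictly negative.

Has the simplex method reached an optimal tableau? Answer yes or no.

yes

No objective-row coefficient is strictly negative, so no entering variable exists; the tableau is optimal.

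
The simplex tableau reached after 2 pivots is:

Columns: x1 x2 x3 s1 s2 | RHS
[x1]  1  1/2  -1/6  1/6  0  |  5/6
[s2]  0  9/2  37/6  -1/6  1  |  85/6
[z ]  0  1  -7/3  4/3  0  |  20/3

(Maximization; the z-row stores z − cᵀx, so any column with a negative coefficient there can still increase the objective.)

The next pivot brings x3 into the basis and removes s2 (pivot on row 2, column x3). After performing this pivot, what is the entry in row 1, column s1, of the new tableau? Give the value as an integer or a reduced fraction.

Pivot element is row 2, column x3: 37/6.
Normalize row 2: new (row 2, s1) = (-1/6)/(37/6) = -1/37.
row 1 ← row 1 − (-1/6)·(new row 2): 1/6 − (-1/6)·(-1/37) = 6/37.

6/37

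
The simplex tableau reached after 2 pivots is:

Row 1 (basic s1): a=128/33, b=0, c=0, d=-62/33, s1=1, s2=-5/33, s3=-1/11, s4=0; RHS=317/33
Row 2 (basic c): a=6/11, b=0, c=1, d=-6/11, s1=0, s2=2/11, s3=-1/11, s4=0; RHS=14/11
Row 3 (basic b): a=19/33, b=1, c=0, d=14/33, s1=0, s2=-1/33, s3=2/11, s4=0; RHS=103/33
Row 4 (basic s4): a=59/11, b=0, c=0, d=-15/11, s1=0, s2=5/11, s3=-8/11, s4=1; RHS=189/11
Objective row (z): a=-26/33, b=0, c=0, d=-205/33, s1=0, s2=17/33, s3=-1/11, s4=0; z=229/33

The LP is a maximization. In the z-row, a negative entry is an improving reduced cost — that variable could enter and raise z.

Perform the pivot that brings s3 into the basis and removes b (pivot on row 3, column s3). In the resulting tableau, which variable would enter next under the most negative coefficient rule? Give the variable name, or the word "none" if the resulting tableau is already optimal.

d

Pivot element 2/11. New z-row = old z-row − (-1/11)·(row 3/(2/11)).
Updated z-row coefficients: a: -1/2, b: 1/2, c: 0, d: -6, s1: 0, s2: 1/2, s3: 0, s4: 0.
The most negative is -6 in column d, so d would enter next.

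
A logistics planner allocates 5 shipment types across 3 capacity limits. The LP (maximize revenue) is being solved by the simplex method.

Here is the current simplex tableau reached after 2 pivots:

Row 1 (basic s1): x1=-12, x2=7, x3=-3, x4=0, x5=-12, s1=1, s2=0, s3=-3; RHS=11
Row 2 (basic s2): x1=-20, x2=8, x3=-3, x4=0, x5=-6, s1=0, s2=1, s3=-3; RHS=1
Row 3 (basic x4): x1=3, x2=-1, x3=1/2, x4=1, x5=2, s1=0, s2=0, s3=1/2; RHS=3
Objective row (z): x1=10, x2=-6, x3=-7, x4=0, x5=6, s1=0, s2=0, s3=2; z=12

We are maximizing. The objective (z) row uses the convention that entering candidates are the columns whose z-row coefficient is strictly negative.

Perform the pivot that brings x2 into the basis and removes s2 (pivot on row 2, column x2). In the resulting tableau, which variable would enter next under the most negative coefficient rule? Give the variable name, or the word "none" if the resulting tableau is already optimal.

x3

Pivot element 8. New z-row = old z-row − (-6)·(row 2/8).
Updated z-row coefficients: x1: -5, x2: 0, x3: -37/4, x4: 0, x5: 3/2, s1: 0, s2: 3/4, s3: -1/4.
The most negative is -37/4 in column x3, so x3 would enter next.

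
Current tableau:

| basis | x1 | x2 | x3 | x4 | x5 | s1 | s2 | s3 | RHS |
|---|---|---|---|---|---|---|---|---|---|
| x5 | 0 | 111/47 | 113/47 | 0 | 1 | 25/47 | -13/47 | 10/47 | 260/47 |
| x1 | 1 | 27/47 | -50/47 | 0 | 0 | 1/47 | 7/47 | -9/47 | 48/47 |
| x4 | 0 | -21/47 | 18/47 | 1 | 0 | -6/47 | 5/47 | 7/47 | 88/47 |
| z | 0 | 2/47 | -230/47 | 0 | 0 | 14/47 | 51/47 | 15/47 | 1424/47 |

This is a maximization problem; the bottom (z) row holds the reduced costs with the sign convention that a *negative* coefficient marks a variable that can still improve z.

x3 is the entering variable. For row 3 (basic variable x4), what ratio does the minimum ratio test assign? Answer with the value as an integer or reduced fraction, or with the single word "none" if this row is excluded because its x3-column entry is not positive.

Ratio = RHS / (x3 entry) = (88/47) / (18/47) = 44/9.

44/9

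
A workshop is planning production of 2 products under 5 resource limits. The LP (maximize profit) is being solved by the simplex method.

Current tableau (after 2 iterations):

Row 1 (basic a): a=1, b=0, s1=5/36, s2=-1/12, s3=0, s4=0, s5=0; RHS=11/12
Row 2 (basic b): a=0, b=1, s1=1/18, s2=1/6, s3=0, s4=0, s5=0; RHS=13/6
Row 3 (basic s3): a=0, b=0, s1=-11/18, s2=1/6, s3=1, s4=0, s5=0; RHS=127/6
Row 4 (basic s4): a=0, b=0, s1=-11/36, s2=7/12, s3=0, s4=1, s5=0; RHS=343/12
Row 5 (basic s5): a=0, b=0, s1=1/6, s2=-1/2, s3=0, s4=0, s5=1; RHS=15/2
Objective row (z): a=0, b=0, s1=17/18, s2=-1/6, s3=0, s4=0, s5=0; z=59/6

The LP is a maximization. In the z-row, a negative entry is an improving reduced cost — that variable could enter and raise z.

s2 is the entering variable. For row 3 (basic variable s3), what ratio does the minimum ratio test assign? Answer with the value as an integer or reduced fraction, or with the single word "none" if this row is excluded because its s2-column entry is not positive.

127

Ratio = RHS / (s2 entry) = (127/6) / (1/6) = 127.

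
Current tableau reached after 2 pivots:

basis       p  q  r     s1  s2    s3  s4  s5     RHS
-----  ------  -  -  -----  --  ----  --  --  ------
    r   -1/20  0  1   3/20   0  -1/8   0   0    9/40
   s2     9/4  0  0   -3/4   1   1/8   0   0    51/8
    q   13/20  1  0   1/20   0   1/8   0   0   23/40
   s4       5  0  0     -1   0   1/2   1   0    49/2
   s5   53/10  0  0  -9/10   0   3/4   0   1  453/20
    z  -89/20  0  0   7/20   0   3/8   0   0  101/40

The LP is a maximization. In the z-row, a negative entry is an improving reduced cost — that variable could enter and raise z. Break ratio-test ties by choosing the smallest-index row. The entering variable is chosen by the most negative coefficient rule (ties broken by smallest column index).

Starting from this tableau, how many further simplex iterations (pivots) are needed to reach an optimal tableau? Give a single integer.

1

pivot: p in, q out → z = 84/13
No improving column remains; optimal.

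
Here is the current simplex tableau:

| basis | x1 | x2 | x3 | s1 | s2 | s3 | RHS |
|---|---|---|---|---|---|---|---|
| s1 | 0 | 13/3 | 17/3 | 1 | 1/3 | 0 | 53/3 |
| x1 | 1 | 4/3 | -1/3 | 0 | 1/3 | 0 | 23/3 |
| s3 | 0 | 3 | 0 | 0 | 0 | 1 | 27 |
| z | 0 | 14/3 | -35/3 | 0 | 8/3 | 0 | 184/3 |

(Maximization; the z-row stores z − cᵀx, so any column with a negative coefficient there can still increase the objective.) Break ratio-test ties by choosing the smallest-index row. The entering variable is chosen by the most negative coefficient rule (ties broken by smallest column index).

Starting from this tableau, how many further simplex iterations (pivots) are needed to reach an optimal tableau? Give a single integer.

1

pivot: x3 in, s1 out → z = 1661/17
No improving column remains; optimal.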